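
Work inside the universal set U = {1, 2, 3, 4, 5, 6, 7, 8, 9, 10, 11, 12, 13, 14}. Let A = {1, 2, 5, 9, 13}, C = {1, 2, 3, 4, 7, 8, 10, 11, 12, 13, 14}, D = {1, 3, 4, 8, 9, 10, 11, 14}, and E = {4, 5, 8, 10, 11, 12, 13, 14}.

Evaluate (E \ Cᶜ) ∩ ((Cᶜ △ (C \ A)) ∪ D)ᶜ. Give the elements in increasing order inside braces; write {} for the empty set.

{13}

Cᶜ = {5, 6, 9}
E \ Cᶜ = {4, 8, 10, 11, 12, 13, 14}
C \ A = {3, 4, 7, 8, 10, 11, 12, 14}
Cᶜ △ (C \ A) = {3, 4, 5, 6, 7, 8, 9, 10, 11, 12, 14}
(Cᶜ △ (C \ A)) ∪ D = {1, 3, 4, 5, 6, 7, 8, 9, 10, 11, 12, 14}
((Cᶜ △ (C \ A)) ∪ D)ᶜ = {2, 13}
(E \ Cᶜ) ∩ ((Cᶜ △ (C \ A)) ∪ D)ᶜ = {13}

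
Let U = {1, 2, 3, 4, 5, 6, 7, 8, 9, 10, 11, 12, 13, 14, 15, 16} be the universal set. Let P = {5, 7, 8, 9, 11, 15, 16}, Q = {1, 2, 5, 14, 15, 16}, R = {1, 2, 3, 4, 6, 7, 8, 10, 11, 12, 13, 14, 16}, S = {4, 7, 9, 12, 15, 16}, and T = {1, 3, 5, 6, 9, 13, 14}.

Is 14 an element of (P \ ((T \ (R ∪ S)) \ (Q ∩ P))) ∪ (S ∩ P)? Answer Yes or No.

14 ∈ R and 14 ∉ S, so 14 ∈ R ∪ S
14 ∈ T and 14 ∈ (R ∪ S), so 14 ∉ T \ (R ∪ S)
14 ∈ Q and 14 ∉ P, so 14 ∉ Q ∩ P
14 ∉ (T \ (R ∪ S)) and 14 ∉ (Q ∩ P), so 14 ∉ (T \ (R ∪ S)) \ (Q ∩ P)
14 ∉ P and 14 ∉ ((T \ (R ∪ S)) \ (Q ∩ P)), so 14 ∉ P \ ((T \ (R ∪ S)) \ (Q ∩ P))
14 ∉ S and 14 ∉ P, so 14 ∉ S ∩ P
14 ∉ (P \ ((T \ (R ∪ S)) \ (Q ∩ P))) and 14 ∉ (S ∩ P), so 14 ∉ (P \ ((T \ (R ∪ S)) \ (Q ∩ P))) ∪ (S ∩ P)

No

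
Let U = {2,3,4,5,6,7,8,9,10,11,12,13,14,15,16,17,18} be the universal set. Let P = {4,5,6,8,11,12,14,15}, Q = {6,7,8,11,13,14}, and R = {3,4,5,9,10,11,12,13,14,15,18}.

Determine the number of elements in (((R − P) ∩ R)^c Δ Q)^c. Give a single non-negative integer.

R − P = {3,9,10,13,18}
(R − P) ∩ R = {3,9,10,13,18}
((R − P) ∩ R)^c = {2,4,5,6,7,8,11,12,14,15,16,17}
((R − P) ∩ R)^c Δ Q = {2,4,5,12,13,15,16,17}
(((R − P) ∩ R)^c Δ Q)^c = {3,6,7,8,9,10,11,14,18}
|(((R − P) ∩ R)^c Δ Q)^c| = 9

9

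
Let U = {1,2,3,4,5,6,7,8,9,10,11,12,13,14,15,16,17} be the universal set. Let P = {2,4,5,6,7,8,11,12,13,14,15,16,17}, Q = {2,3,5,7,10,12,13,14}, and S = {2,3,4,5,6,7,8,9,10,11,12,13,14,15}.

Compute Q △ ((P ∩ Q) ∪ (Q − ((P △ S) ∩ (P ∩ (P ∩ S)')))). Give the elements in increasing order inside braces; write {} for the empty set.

P ∩ Q = {2,5,7,12,13,14}
P △ S = {3,9,10,16,17}
P ∩ S = {2,4,5,6,7,8,11,12,13,14,15}
(P ∩ S)' = {1,3,9,10,16,17}
P ∩ (P ∩ S)' = {16,17}
(P △ S) ∩ (P ∩ (P ∩ S)') = {16,17}
Q − ((P △ S) ∩ (P ∩ (P ∩ S)')) = {2,3,5,7,10,12,13,14}
(P ∩ Q) ∪ (Q − ((P △ S) ∩ (P ∩ (P ∩ S)'))) = {2,3,5,7,10,12,13,14}
Q △ ((P ∩ Q) ∪ (Q − ((P △ S) ∩ (P ∩ (P ∩ S)')))) = {}

{}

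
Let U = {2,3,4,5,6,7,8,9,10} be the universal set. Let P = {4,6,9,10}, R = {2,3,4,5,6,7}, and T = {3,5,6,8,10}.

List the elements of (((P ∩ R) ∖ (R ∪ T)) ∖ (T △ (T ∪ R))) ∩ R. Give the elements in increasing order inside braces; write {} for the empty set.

P ∩ R = {4,6}
R ∪ T = {2,3,4,5,6,7,8,10}
(P ∩ R) ∖ (R ∪ T) = {}
T ∪ R = {2,3,4,5,6,7,8,10}
T △ (T ∪ R) = {2,4,7}
((P ∩ R) ∖ (R ∪ T)) ∖ (T △ (T ∪ R)) = {}
(((P ∩ R) ∖ (R ∪ T)) ∖ (T △ (T ∪ R))) ∩ R = {}

{}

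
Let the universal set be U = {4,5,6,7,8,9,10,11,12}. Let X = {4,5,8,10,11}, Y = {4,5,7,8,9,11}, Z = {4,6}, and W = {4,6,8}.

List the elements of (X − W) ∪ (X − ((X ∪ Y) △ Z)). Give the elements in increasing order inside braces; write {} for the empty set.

{4,5,10,11}

X − W = {5,10,11}
X ∪ Y = {4,5,7,8,9,10,11}
(X ∪ Y) △ Z = {5,6,7,8,9,10,11}
X − ((X ∪ Y) △ Z) = {4}
(X − W) ∪ (X − ((X ∪ Y) △ Z)) = {4,5,10,11}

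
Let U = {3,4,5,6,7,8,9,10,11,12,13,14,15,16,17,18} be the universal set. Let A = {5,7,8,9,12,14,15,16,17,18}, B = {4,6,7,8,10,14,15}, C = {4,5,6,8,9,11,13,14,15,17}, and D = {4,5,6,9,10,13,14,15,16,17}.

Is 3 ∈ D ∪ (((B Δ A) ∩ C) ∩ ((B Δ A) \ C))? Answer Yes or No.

No

3 ∉ B and 3 ∉ A, so 3 ∉ B Δ A
3 ∉ (B Δ A) and 3 ∉ C, so 3 ∉ (B Δ A) ∩ C
3 ∉ B and 3 ∉ A, so 3 ∉ B Δ A
3 ∉ (B Δ A) and 3 ∉ C, so 3 ∉ (B Δ A) \ C
3 ∉ ((B Δ A) ∩ C) and 3 ∉ ((B Δ A) \ C), so 3 ∉ ((B Δ A) ∩ C) ∩ ((B Δ A) \ C)
3 ∉ D and 3 ∉ (((B Δ A) ∩ C) ∩ ((B Δ A) \ C)), so 3 ∉ D ∪ (((B Δ A) ∩ C) ∩ ((B Δ A) \ C))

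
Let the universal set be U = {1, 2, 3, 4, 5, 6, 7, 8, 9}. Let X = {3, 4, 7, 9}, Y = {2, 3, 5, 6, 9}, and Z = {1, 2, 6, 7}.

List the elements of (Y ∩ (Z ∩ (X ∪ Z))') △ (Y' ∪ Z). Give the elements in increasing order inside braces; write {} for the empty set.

X ∪ Z = {1, 2, 3, 4, 6, 7, 9}
Z ∩ (X ∪ Z) = {1, 2, 6, 7}
(Z ∩ (X ∪ Z))' = {3, 4, 5, 8, 9}
Y ∩ (Z ∩ (X ∪ Z))' = {3, 5, 9}
Y' = {1, 4, 7, 8}
Y' ∪ Z = {1, 2, 4, 6, 7, 8}
(Y ∩ (Z ∩ (X ∪ Z))') △ (Y' ∪ Z) = {1, 2, 3, 4, 5, 6, 7, 8, 9}

{1, 2, 3, 4, 5, 6, 7, 8, 9}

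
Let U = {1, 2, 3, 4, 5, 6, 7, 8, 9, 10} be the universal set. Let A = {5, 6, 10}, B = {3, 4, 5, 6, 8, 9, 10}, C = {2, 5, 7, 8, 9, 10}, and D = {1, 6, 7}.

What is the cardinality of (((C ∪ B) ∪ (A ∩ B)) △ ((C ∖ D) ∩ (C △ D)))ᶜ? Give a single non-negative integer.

6

C ∪ B = {2, 3, 4, 5, 6, 7, 8, 9, 10}
A ∩ B = {5, 6, 10}
(C ∪ B) ∪ (A ∩ B) = {2, 3, 4, 5, 6, 7, 8, 9, 10}
C ∖ D = {2, 5, 8, 9, 10}
C △ D = {1, 2, 5, 6, 8, 9, 10}
(C ∖ D) ∩ (C △ D) = {2, 5, 8, 9, 10}
((C ∪ B) ∪ (A ∩ B)) △ ((C ∖ D) ∩ (C △ D)) = {3, 4, 6, 7}
(((C ∪ B) ∪ (A ∩ B)) △ ((C ∖ D) ∩ (C △ D)))ᶜ = {1, 2, 5, 8, 9, 10}
|(((C ∪ B) ∪ (A ∩ B)) △ ((C ∖ D) ∩ (C △ D)))ᶜ| = 6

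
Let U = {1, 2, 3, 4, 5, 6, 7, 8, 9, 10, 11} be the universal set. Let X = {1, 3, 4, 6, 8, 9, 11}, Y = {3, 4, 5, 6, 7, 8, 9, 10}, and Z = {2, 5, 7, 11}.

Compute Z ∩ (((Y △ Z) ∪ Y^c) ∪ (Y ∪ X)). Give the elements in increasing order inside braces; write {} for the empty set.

Y △ Z = {2, 3, 4, 6, 8, 9, 10, 11}
Y^c = {1, 2, 11}
(Y △ Z) ∪ Y^c = {1, 2, 3, 4, 6, 8, 9, 10, 11}
Y ∪ X = {1, 3, 4, 5, 6, 7, 8, 9, 10, 11}
((Y △ Z) ∪ Y^c) ∪ (Y ∪ X) = {1, 2, 3, 4, 5, 6, 7, 8, 9, 10, 11}
Z ∩ (((Y △ Z) ∪ Y^c) ∪ (Y ∪ X)) = {2, 5, 7, 11}

{2, 5, 7, 11}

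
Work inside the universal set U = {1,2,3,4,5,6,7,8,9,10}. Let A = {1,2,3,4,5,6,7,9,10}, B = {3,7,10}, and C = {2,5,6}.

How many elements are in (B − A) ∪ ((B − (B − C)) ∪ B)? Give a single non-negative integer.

B − A = {}
B − C = {3,7,10}
B − (B − C) = {}
(B − (B − C)) ∪ B = {3,7,10}
(B − A) ∪ ((B − (B − C)) ∪ B) = {3,7,10}
|(B − A) ∪ ((B − (B − C)) ∪ B)| = 3

3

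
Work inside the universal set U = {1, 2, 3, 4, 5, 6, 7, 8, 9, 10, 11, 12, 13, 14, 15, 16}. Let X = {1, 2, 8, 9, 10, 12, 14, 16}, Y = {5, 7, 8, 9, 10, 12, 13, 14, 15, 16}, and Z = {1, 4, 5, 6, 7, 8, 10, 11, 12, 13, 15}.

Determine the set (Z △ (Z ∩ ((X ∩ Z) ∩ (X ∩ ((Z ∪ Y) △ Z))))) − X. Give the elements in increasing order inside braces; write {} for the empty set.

{4, 5, 6, 7, 11, 13, 15}

X ∩ Z = {1, 8, 10, 12}
Z ∪ Y = {1, 4, 5, 6, 7, 8, 9, 10, 11, 12, 13, 14, 15, 16}
(Z ∪ Y) △ Z = {9, 14, 16}
X ∩ ((Z ∪ Y) △ Z) = {9, 14, 16}
(X ∩ Z) ∩ (X ∩ ((Z ∪ Y) △ Z)) = {}
Z ∩ ((X ∩ Z) ∩ (X ∩ ((Z ∪ Y) △ Z))) = {}
Z △ (Z ∩ ((X ∩ Z) ∩ (X ∩ ((Z ∪ Y) △ Z)))) = {1, 4, 5, 6, 7, 8, 10, 11, 12, 13, 15}
(Z △ (Z ∩ ((X ∩ Z) ∩ (X ∩ ((Z ∪ Y) △ Z))))) − X = {4, 5, 6, 7, 11, 13, 15}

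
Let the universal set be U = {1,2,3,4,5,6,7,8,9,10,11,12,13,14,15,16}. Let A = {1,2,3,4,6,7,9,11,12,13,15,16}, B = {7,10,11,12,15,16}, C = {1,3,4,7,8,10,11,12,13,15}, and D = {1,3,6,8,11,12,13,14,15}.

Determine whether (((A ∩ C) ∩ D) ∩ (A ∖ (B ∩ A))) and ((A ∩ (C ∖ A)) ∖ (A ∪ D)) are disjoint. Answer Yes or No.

A ∩ C = {1,3,4,7,11,12,13,15}
(A ∩ C) ∩ D = {1,3,11,12,13,15}
B ∩ A = {7,11,12,15,16}
A ∖ (B ∩ A) = {1,2,3,4,6,9,13}
((A ∩ C) ∩ D) ∩ (A ∖ (B ∩ A)) = {1,3,13}
C ∖ A = {8,10}
A ∩ (C ∖ A) = {}
A ∪ D = {1,2,3,4,6,7,8,9,11,12,13,14,15,16}
(A ∩ (C ∖ A)) ∖ (A ∪ D) = {}
{1,3,13} and {} share no elements.

Yes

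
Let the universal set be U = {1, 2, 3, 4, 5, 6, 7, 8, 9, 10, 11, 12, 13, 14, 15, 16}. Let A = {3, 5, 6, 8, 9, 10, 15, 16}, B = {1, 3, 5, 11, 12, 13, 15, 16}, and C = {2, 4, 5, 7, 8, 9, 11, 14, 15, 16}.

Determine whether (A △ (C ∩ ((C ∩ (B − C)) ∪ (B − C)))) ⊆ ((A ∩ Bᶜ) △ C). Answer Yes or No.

No

B − C = {1, 3, 12, 13}
C ∩ (B − C) = {}
(C ∩ (B − C)) ∪ (B − C) = {1, 3, 12, 13}
C ∩ ((C ∩ (B − C)) ∪ (B − C)) = {}
A △ (C ∩ ((C ∩ (B − C)) ∪ (B − C))) = {3, 5, 6, 8, 9, 10, 15, 16}
Bᶜ = {2, 4, 6, 7, 8, 9, 10, 14}
A ∩ Bᶜ = {6, 8, 9, 10}
(A ∩ Bᶜ) △ C = {2, 4, 5, 6, 7, 10, 11, 14, 15, 16}
3 ∈ A △ (C ∩ ((C ∩ (B − C)) ∪ (B − C))) but 3 ∉ (A ∩ Bᶜ) △ C, so the inclusion fails.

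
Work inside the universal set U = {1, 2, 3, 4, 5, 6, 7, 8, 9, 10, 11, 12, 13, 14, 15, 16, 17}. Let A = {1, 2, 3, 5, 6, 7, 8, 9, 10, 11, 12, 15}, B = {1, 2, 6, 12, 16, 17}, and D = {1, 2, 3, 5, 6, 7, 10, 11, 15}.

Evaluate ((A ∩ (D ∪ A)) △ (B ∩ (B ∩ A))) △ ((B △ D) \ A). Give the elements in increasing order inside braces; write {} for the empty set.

D ∪ A = {1, 2, 3, 5, 6, 7, 8, 9, 10, 11, 12, 15}
A ∩ (D ∪ A) = {1, 2, 3, 5, 6, 7, 8, 9, 10, 11, 12, 15}
B ∩ A = {1, 2, 6, 12}
B ∩ (B ∩ A) = {1, 2, 6, 12}
(A ∩ (D ∪ A)) △ (B ∩ (B ∩ A)) = {3, 5, 7, 8, 9, 10, 11, 15}
B △ D = {3, 5, 7, 10, 11, 12, 15, 16, 17}
(B △ D) \ A = {16, 17}
((A ∩ (D ∪ A)) △ (B ∩ (B ∩ A))) △ ((B △ D) \ A) = {3, 5, 7, 8, 9, 10, 11, 15, 16, 17}

{3, 5, 7, 8, 9, 10, 11, 15, 16, 17}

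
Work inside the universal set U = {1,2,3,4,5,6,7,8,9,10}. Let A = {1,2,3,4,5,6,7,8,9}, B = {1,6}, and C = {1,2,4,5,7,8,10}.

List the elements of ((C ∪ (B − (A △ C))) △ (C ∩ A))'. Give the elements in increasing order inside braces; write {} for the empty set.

A △ C = {3,6,9,10}
B − (A △ C) = {1}
C ∪ (B − (A △ C)) = {1,2,4,5,7,8,10}
C ∩ A = {1,2,4,5,7,8}
(C ∪ (B − (A △ C))) △ (C ∩ A) = {10}
((C ∪ (B − (A △ C))) △ (C ∩ A))' = {1,2,3,4,5,6,7,8,9}

{1,2,3,4,5,6,7,8,9}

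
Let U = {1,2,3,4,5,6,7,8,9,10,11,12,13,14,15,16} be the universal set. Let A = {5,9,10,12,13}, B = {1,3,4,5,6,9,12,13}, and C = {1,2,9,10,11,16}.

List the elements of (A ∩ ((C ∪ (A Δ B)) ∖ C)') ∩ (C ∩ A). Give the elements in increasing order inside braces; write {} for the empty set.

A Δ B = {1,3,4,6,10}
C ∪ (A Δ B) = {1,2,3,4,6,9,10,11,16}
(C ∪ (A Δ B)) ∖ C = {3,4,6}
((C ∪ (A Δ B)) ∖ C)' = {1,2,5,7,8,9,10,11,12,13,14,15,16}
A ∩ ((C ∪ (A Δ B)) ∖ C)' = {5,9,10,12,13}
C ∩ A = {9,10}
(A ∩ ((C ∪ (A Δ B)) ∖ C)') ∩ (C ∩ A) = {9,10}

{9,10}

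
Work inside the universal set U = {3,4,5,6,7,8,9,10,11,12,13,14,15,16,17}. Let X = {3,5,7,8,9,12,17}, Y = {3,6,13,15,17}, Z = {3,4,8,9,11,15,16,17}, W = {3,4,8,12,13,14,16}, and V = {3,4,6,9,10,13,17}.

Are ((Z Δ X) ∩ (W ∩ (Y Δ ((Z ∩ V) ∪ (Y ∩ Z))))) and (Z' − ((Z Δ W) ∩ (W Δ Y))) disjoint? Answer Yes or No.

Z Δ X = {4,5,7,11,12,15,16}
Z ∩ V = {3,4,9,17}
Y ∩ Z = {3,15,17}
(Z ∩ V) ∪ (Y ∩ Z) = {3,4,9,15,17}
Y Δ ((Z ∩ V) ∪ (Y ∩ Z)) = {4,6,9,13}
W ∩ (Y Δ ((Z ∩ V) ∪ (Y ∩ Z))) = {4,13}
(Z Δ X) ∩ (W ∩ (Y Δ ((Z ∩ V) ∪ (Y ∩ Z)))) = {4}
Z' = {5,6,7,10,12,13,14}
Z Δ W = {9,11,12,13,14,15,17}
W Δ Y = {4,6,8,12,14,15,16,17}
(Z Δ W) ∩ (W Δ Y) = {12,14,15,17}
Z' − ((Z Δ W) ∩ (W Δ Y)) = {5,6,7,10,13}
{4} and {5,6,7,10,13} share no elements.

Yes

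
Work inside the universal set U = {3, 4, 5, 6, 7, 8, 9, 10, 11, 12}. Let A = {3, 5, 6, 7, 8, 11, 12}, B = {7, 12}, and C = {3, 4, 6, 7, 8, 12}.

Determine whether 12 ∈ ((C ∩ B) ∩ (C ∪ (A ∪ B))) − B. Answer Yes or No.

No

12 ∈ C and 12 ∈ B, so 12 ∈ C ∩ B
12 ∈ A and 12 ∈ B, so 12 ∈ A ∪ B
12 ∈ C and 12 ∈ (A ∪ B), so 12 ∈ C ∪ (A ∪ B)
12 ∈ (C ∩ B) and 12 ∈ (C ∪ (A ∪ B)), so 12 ∈ (C ∩ B) ∩ (C ∪ (A ∪ B))
12 ∈ ((C ∩ B) ∩ (C ∪ (A ∪ B))) and 12 ∈ B, so 12 ∉ ((C ∩ B) ∩ (C ∪ (A ∪ B))) − B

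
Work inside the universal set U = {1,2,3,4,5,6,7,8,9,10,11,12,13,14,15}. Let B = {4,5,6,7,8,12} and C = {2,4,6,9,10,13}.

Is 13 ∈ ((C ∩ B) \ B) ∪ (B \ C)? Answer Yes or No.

No

13 ∈ C and 13 ∉ B, so 13 ∉ C ∩ B
13 ∉ (C ∩ B) and 13 ∉ B, so 13 ∉ (C ∩ B) \ B
13 ∉ B and 13 ∈ C, so 13 ∉ B \ C
13 ∉ ((C ∩ B) \ B) and 13 ∉ (B \ C), so 13 ∉ ((C ∩ B) \ B) ∪ (B \ C)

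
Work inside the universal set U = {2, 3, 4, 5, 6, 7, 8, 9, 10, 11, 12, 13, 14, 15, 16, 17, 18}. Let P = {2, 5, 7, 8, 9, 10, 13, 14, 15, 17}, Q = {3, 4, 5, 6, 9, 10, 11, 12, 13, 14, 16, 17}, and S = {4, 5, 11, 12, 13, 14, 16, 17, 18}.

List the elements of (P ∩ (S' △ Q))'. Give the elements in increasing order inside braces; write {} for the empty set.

S' = {2, 3, 6, 7, 8, 9, 10, 15}
S' △ Q = {2, 4, 5, 7, 8, 11, 12, 13, 14, 15, 16, 17}
P ∩ (S' △ Q) = {2, 5, 7, 8, 13, 14, 15, 17}
(P ∩ (S' △ Q))' = {3, 4, 6, 9, 10, 11, 12, 16, 18}

{3, 4, 6, 9, 10, 11, 12, 16, 18}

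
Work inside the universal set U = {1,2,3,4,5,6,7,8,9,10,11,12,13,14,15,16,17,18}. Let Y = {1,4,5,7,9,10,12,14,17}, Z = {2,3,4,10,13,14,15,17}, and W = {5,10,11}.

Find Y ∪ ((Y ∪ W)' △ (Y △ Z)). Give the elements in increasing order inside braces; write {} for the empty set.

Y ∪ W = {1,4,5,7,9,10,11,12,14,17}
(Y ∪ W)' = {2,3,6,8,13,15,16,18}
Y △ Z = {1,2,3,5,7,9,12,13,15}
(Y ∪ W)' △ (Y △ Z) = {1,5,6,7,8,9,12,16,18}
Y ∪ ((Y ∪ W)' △ (Y △ Z)) = {1,4,5,6,7,8,9,10,12,14,16,17,18}

{1,4,5,6,7,8,9,10,12,14,16,17,18}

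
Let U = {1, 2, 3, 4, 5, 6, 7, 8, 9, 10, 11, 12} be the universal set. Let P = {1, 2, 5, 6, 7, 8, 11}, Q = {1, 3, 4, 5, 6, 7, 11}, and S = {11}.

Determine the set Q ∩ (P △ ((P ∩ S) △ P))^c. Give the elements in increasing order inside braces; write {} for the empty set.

{1, 3, 4, 5, 6, 7}

P ∩ S = {11}
(P ∩ S) △ P = {1, 2, 5, 6, 7, 8}
P △ ((P ∩ S) △ P) = {11}
(P △ ((P ∩ S) △ P))^c = {1, 2, 3, 4, 5, 6, 7, 8, 9, 10, 12}
Q ∩ (P △ ((P ∩ S) △ P))^c = {1, 3, 4, 5, 6, 7}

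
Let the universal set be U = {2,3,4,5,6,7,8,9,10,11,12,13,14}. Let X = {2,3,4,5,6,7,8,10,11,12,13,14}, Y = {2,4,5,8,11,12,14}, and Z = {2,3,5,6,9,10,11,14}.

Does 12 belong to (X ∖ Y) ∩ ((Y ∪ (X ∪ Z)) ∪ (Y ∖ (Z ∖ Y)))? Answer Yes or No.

12 ∈ X and 12 ∈ Y, so 12 ∉ X ∖ Y
12 ∈ X and 12 ∉ Z, so 12 ∈ X ∪ Z
12 ∈ Y and 12 ∈ (X ∪ Z), so 12 ∈ Y ∪ (X ∪ Z)
12 ∉ Z and 12 ∈ Y, so 12 ∉ Z ∖ Y
12 ∈ Y and 12 ∉ (Z ∖ Y), so 12 ∈ Y ∖ (Z ∖ Y)
12 ∈ (Y ∪ (X ∪ Z)) and 12 ∈ (Y ∖ (Z ∖ Y)), so 12 ∈ (Y ∪ (X ∪ Z)) ∪ (Y ∖ (Z ∖ Y))
12 ∉ (X ∖ Y) and 12 ∈ ((Y ∪ (X ∪ Z)) ∪ (Y ∖ (Z ∖ Y))), so 12 ∉ (X ∖ Y) ∩ ((Y ∪ (X ∪ Z)) ∪ (Y ∖ (Z ∖ Y)))

No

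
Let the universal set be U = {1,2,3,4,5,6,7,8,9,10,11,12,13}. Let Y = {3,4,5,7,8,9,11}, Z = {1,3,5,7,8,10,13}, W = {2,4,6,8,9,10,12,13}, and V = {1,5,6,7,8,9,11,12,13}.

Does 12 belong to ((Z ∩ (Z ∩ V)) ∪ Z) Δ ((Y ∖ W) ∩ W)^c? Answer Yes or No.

12 ∉ Z and 12 ∈ V, so 12 ∉ Z ∩ V
12 ∉ Z and 12 ∉ (Z ∩ V), so 12 ∉ Z ∩ (Z ∩ V)
12 ∉ (Z ∩ (Z ∩ V)) and 12 ∉ Z, so 12 ∉ (Z ∩ (Z ∩ V)) ∪ Z
12 ∉ Y and 12 ∈ W, so 12 ∉ Y ∖ W
12 ∉ (Y ∖ W) and 12 ∈ W, so 12 ∉ (Y ∖ W) ∩ W
12 ∈ ((Y ∖ W) ∩ W)^c since 12 ∉ ((Y ∖ W) ∩ W)
12 ∉ ((Z ∩ (Z ∩ V)) ∪ Z) and 12 ∈ ((Y ∖ W) ∩ W)^c, so 12 ∈ ((Z ∩ (Z ∩ V)) ∪ Z) Δ ((Y ∖ W) ∩ W)^c

Yes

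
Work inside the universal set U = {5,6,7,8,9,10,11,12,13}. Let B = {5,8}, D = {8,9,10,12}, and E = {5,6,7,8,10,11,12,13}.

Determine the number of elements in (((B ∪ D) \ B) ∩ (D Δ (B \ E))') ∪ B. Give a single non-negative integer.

B ∪ D = {5,8,9,10,12}
(B ∪ D) \ B = {9,10,12}
B \ E = {}
D Δ (B \ E) = {8,9,10,12}
(D Δ (B \ E))' = {5,6,7,11,13}
((B ∪ D) \ B) ∩ (D Δ (B \ E))' = {}
(((B ∪ D) \ B) ∩ (D Δ (B \ E))') ∪ B = {5,8}
|(((B ∪ D) \ B) ∩ (D Δ (B \ E))') ∪ B| = 2

2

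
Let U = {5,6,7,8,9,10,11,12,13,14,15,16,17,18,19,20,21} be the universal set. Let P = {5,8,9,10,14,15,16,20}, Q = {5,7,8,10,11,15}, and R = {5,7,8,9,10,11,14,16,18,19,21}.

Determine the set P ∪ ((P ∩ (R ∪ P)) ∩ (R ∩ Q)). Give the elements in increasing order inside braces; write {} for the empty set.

R ∪ P = {5,7,8,9,10,11,14,15,16,18,19,20,21}
P ∩ (R ∪ P) = {5,8,9,10,14,15,16,20}
R ∩ Q = {5,7,8,10,11}
(P ∩ (R ∪ P)) ∩ (R ∩ Q) = {5,8,10}
P ∪ ((P ∩ (R ∪ P)) ∩ (R ∩ Q)) = {5,8,9,10,14,15,16,20}

{5,8,9,10,14,15,16,20}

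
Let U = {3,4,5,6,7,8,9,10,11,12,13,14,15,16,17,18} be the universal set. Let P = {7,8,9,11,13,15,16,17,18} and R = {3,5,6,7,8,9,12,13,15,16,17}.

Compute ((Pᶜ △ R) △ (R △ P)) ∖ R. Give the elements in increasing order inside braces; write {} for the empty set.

Pᶜ = {3,4,5,6,10,12,14}
Pᶜ △ R = {4,7,8,9,10,13,14,15,16,17}
R △ P = {3,5,6,11,12,18}
(Pᶜ △ R) △ (R △ P) = {3,4,5,6,7,8,9,10,11,12,13,14,15,16,17,18}
((Pᶜ △ R) △ (R △ P)) ∖ R = {4,10,11,14,18}

{4,10,11,14,18}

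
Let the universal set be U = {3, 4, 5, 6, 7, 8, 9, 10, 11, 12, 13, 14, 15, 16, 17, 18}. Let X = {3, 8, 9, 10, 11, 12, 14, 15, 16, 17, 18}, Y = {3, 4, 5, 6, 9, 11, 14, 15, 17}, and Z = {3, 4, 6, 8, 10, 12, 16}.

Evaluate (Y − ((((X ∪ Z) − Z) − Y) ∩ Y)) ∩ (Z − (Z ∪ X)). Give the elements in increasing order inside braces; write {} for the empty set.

{}

X ∪ Z = {3, 4, 6, 8, 9, 10, 11, 12, 14, 15, 16, 17, 18}
(X ∪ Z) − Z = {9, 11, 14, 15, 17, 18}
((X ∪ Z) − Z) − Y = {18}
(((X ∪ Z) − Z) − Y) ∩ Y = {}
Y − ((((X ∪ Z) − Z) − Y) ∩ Y) = {3, 4, 5, 6, 9, 11, 14, 15, 17}
Z ∪ X = {3, 4, 6, 8, 9, 10, 11, 12, 14, 15, 16, 17, 18}
Z − (Z ∪ X) = {}
(Y − ((((X ∪ Z) − Z) − Y) ∩ Y)) ∩ (Z − (Z ∪ X)) = {}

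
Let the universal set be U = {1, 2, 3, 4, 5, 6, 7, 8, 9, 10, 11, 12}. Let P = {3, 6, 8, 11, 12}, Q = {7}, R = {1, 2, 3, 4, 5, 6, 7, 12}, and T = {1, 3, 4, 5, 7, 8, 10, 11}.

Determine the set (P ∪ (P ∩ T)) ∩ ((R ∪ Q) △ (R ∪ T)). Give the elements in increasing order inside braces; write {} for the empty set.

{8, 11}

P ∩ T = {3, 8, 11}
P ∪ (P ∩ T) = {3, 6, 8, 11, 12}
R ∪ Q = {1, 2, 3, 4, 5, 6, 7, 12}
R ∪ T = {1, 2, 3, 4, 5, 6, 7, 8, 10, 11, 12}
(R ∪ Q) △ (R ∪ T) = {8, 10, 11}
(P ∪ (P ∩ T)) ∩ ((R ∪ Q) △ (R ∪ T)) = {8, 11}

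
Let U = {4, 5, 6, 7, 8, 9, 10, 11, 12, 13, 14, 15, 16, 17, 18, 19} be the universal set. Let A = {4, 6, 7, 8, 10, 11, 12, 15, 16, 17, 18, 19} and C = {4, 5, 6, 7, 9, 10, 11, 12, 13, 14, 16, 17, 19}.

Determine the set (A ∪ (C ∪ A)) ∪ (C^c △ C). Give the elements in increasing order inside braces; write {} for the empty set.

C ∪ A = {4, 5, 6, 7, 8, 9, 10, 11, 12, 13, 14, 15, 16, 17, 18, 19}
A ∪ (C ∪ A) = {4, 5, 6, 7, 8, 9, 10, 11, 12, 13, 14, 15, 16, 17, 18, 19}
C^c = {8, 15, 18}
C^c △ C = {4, 5, 6, 7, 8, 9, 10, 11, 12, 13, 14, 15, 16, 17, 18, 19}
(A ∪ (C ∪ A)) ∪ (C^c △ C) = {4, 5, 6, 7, 8, 9, 10, 11, 12, 13, 14, 15, 16, 17, 18, 19}

{4, 5, 6, 7, 8, 9, 10, 11, 12, 13, 14, 15, 16, 17, 18, 19}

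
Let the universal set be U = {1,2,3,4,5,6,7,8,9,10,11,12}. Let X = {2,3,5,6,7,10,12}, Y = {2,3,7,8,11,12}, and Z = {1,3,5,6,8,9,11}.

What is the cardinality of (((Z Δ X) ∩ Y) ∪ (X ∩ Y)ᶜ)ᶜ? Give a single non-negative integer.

Z Δ X = {1,2,7,8,9,10,11,12}
(Z Δ X) ∩ Y = {2,7,8,11,12}
X ∩ Y = {2,3,7,12}
(X ∩ Y)ᶜ = {1,4,5,6,8,9,10,11}
((Z Δ X) ∩ Y) ∪ (X ∩ Y)ᶜ = {1,2,4,5,6,7,8,9,10,11,12}
(((Z Δ X) ∩ Y) ∪ (X ∩ Y)ᶜ)ᶜ = {3}
|(((Z Δ X) ∩ Y) ∪ (X ∩ Y)ᶜ)ᶜ| = 1

1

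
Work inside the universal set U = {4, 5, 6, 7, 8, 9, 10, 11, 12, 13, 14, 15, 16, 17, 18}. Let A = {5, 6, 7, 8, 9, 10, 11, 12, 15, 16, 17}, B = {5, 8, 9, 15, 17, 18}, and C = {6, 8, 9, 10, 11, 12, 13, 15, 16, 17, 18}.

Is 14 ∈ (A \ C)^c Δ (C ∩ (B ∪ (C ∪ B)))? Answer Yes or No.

14 ∉ A and 14 ∉ C, so 14 ∉ A \ C
14 ∈ (A \ C)^c since 14 ∉ (A \ C)
14 ∉ C and 14 ∉ B, so 14 ∉ C ∪ B
14 ∉ B and 14 ∉ (C ∪ B), so 14 ∉ B ∪ (C ∪ B)
14 ∉ C and 14 ∉ (B ∪ (C ∪ B)), so 14 ∉ C ∩ (B ∪ (C ∪ B))
14 ∈ (A \ C)^c and 14 ∉ (C ∩ (B ∪ (C ∪ B))), so 14 ∈ (A \ C)^c Δ (C ∩ (B ∪ (C ∪ B)))

Yes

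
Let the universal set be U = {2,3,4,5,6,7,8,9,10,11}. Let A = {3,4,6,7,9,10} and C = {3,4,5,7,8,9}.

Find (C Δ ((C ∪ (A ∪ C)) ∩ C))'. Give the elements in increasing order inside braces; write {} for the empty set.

A ∪ C = {3,4,5,6,7,8,9,10}
C ∪ (A ∪ C) = {3,4,5,6,7,8,9,10}
(C ∪ (A ∪ C)) ∩ C = {3,4,5,7,8,9}
C Δ ((C ∪ (A ∪ C)) ∩ C) = {}
(C Δ ((C ∪ (A ∪ C)) ∩ C))' = {2,3,4,5,6,7,8,9,10,11}

{2,3,4,5,6,7,8,9,10,11}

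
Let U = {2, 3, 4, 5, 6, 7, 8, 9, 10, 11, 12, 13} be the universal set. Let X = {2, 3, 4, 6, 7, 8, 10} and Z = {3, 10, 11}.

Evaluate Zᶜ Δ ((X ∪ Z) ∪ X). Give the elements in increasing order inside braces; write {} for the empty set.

{3, 5, 9, 10, 11, 12, 13}

Zᶜ = {2, 4, 5, 6, 7, 8, 9, 12, 13}
X ∪ Z = {2, 3, 4, 6, 7, 8, 10, 11}
(X ∪ Z) ∪ X = {2, 3, 4, 6, 7, 8, 10, 11}
Zᶜ Δ ((X ∪ Z) ∪ X) = {3, 5, 9, 10, 11, 12, 13}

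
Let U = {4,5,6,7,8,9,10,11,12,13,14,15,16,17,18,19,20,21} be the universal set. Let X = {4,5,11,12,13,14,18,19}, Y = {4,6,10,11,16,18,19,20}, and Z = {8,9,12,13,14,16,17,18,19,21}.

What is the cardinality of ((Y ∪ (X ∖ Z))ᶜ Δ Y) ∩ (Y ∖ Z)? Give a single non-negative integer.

X ∖ Z = {4,5,11}
Y ∪ (X ∖ Z) = {4,5,6,10,11,16,18,19,20}
(Y ∪ (X ∖ Z))ᶜ = {7,8,9,12,13,14,15,17,21}
(Y ∪ (X ∖ Z))ᶜ Δ Y = {4,6,7,8,9,10,11,12,13,14,15,16,17,18,19,20,21}
Y ∖ Z = {4,6,10,11,20}
((Y ∪ (X ∖ Z))ᶜ Δ Y) ∩ (Y ∖ Z) = {4,6,10,11,20}
|((Y ∪ (X ∖ Z))ᶜ Δ Y) ∩ (Y ∖ Z)| = 5

5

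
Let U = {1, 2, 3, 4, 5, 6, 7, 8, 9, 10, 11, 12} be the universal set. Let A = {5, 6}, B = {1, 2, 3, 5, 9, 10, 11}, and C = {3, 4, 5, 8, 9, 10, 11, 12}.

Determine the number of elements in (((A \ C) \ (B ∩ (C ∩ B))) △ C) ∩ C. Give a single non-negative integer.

A \ C = {6}
C ∩ B = {3, 5, 9, 10, 11}
B ∩ (C ∩ B) = {3, 5, 9, 10, 11}
(A \ C) \ (B ∩ (C ∩ B)) = {6}
((A \ C) \ (B ∩ (C ∩ B))) △ C = {3, 4, 5, 6, 8, 9, 10, 11, 12}
(((A \ C) \ (B ∩ (C ∩ B))) △ C) ∩ C = {3, 4, 5, 8, 9, 10, 11, 12}
|(((A \ C) \ (B ∩ (C ∩ B))) △ C) ∩ C| = 8

8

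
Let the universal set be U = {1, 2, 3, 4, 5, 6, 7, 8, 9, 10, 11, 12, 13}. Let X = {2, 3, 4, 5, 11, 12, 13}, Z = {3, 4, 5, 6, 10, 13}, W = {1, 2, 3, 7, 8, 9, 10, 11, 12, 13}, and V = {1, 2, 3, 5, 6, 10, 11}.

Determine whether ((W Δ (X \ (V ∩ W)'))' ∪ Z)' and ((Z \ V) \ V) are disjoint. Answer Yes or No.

V ∩ W = {1, 2, 3, 10, 11}
(V ∩ W)' = {4, 5, 6, 7, 8, 9, 12, 13}
X \ (V ∩ W)' = {2, 3, 11}
W Δ (X \ (V ∩ W)') = {1, 7, 8, 9, 10, 12, 13}
(W Δ (X \ (V ∩ W)'))' = {2, 3, 4, 5, 6, 11}
(W Δ (X \ (V ∩ W)'))' ∪ Z = {2, 3, 4, 5, 6, 10, 11, 13}
((W Δ (X \ (V ∩ W)'))' ∪ Z)' = {1, 7, 8, 9, 12}
Z \ V = {4, 13}
(Z \ V) \ V = {4, 13}
{1, 7, 8, 9, 12} and {4, 13} share no elements.

Yes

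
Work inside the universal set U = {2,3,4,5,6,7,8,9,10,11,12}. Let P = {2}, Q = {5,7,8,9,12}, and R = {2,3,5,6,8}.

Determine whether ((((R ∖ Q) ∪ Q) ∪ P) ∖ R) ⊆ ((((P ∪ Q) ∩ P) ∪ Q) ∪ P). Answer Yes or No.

R ∖ Q = {2,3,6}
(R ∖ Q) ∪ Q = {2,3,5,6,7,8,9,12}
((R ∖ Q) ∪ Q) ∪ P = {2,3,5,6,7,8,9,12}
(((R ∖ Q) ∪ Q) ∪ P) ∖ R = {7,9,12}
P ∪ Q = {2,5,7,8,9,12}
(P ∪ Q) ∩ P = {2}
((P ∪ Q) ∩ P) ∪ Q = {2,5,7,8,9,12}
(((P ∪ Q) ∩ P) ∪ Q) ∪ P = {2,5,7,8,9,12}
Every element of {7,9,12} is in {2,5,7,8,9,12}, so (((R ∖ Q) ∪ Q) ∪ P) ∖ R ⊆ (((P ∪ Q) ∩ P) ∪ Q) ∪ P.

Yes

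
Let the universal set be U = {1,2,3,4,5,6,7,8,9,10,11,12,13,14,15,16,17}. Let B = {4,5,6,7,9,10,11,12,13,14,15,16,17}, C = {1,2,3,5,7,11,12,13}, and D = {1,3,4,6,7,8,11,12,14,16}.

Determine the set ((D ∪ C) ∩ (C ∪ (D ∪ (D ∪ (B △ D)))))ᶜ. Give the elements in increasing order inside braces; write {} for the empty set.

D ∪ C = {1,2,3,4,5,6,7,8,11,12,13,14,16}
B △ D = {1,3,5,8,9,10,13,15,17}
D ∪ (B △ D) = {1,3,4,5,6,7,8,9,10,11,12,13,14,15,16,17}
D ∪ (D ∪ (B △ D)) = {1,3,4,5,6,7,8,9,10,11,12,13,14,15,16,17}
C ∪ (D ∪ (D ∪ (B △ D))) = {1,2,3,4,5,6,7,8,9,10,11,12,13,14,15,16,17}
(D ∪ C) ∩ (C ∪ (D ∪ (D ∪ (B △ D)))) = {1,2,3,4,5,6,7,8,11,12,13,14,16}
((D ∪ C) ∩ (C ∪ (D ∪ (D ∪ (B △ D)))))ᶜ = {9,10,15,17}

{9,10,15,17}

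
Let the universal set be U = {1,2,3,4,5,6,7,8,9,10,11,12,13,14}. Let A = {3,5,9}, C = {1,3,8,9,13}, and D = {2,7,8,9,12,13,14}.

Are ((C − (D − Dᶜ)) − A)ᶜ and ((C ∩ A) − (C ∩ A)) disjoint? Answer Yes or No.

Yes

Dᶜ = {1,3,4,5,6,10,11}
D − Dᶜ = {2,7,8,9,12,13,14}
C − (D − Dᶜ) = {1,3}
(C − (D − Dᶜ)) − A = {1}
((C − (D − Dᶜ)) − A)ᶜ = {2,3,4,5,6,7,8,9,10,11,12,13,14}
C ∩ A = {3,9}
(C ∩ A) − (C ∩ A) = {}
{2,3,4,5,6,7,8,9,10,11,12,13,14} and {} share no elements.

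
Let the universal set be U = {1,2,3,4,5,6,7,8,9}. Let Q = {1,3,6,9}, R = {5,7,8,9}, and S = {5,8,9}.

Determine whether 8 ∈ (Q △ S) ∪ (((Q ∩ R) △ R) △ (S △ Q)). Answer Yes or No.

8 ∉ Q and 8 ∈ S, so 8 ∈ Q △ S
8 ∉ Q and 8 ∈ R, so 8 ∉ Q ∩ R
8 ∉ (Q ∩ R) and 8 ∈ R, so 8 ∈ (Q ∩ R) △ R
8 ∈ S and 8 ∉ Q, so 8 ∈ S △ Q
8 ∈ ((Q ∩ R) △ R) and 8 ∈ (S △ Q), so 8 ∉ ((Q ∩ R) △ R) △ (S △ Q)
8 ∈ (Q △ S) and 8 ∉ (((Q ∩ R) △ R) △ (S △ Q)), so 8 ∈ (Q △ S) ∪ (((Q ∩ R) △ R) △ (S △ Q))

Yes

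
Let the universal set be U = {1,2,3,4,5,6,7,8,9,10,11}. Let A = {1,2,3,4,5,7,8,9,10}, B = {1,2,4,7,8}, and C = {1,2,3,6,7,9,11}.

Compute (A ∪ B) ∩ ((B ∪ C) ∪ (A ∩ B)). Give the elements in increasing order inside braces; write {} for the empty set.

{1,2,3,4,7,8,9}

A ∪ B = {1,2,3,4,5,7,8,9,10}
B ∪ C = {1,2,3,4,6,7,8,9,11}
A ∩ B = {1,2,4,7,8}
(B ∪ C) ∪ (A ∩ B) = {1,2,3,4,6,7,8,9,11}
(A ∪ B) ∩ ((B ∪ C) ∪ (A ∩ B)) = {1,2,3,4,7,8,9}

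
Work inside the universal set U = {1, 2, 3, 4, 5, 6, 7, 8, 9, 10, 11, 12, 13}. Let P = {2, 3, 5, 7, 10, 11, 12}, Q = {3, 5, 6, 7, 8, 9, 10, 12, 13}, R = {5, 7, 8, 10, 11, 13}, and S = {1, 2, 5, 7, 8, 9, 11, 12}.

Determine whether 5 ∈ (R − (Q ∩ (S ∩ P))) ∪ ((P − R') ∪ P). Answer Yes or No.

Yes

5 ∈ S and 5 ∈ P, so 5 ∈ S ∩ P
5 ∈ Q and 5 ∈ (S ∩ P), so 5 ∈ Q ∩ (S ∩ P)
5 ∈ R and 5 ∈ (Q ∩ (S ∩ P)), so 5 ∉ R − (Q ∩ (S ∩ P))
5 ∈ R, so 5 ∉ R'
5 ∈ P and 5 ∉ R', so 5 ∈ P − R'
5 ∈ (P − R') and 5 ∈ P, so 5 ∈ (P − R') ∪ P
5 ∉ (R − (Q ∩ (S ∩ P))) and 5 ∈ ((P − R') ∪ P), so 5 ∈ (R − (Q ∩ (S ∩ P))) ∪ ((P − R') ∪ P)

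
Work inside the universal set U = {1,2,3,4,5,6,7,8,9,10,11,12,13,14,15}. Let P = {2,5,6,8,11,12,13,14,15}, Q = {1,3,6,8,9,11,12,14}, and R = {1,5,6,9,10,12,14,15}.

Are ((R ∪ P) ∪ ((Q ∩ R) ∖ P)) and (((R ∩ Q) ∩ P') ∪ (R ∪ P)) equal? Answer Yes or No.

Yes

R ∪ P = {1,2,5,6,8,9,10,11,12,13,14,15}
Q ∩ R = {1,6,9,12,14}
(Q ∩ R) ∖ P = {1,9}
(R ∪ P) ∪ ((Q ∩ R) ∖ P) = {1,2,5,6,8,9,10,11,12,13,14,15}
R ∩ Q = {1,6,9,12,14}
P' = {1,3,4,7,9,10}
(R ∩ Q) ∩ P' = {1,9}
((R ∩ Q) ∩ P') ∪ (R ∪ P) = {1,2,5,6,8,9,10,11,12,13,14,15}
Both equal {1,2,5,6,8,9,10,11,12,13,14,15}, so (R ∪ P) ∪ ((Q ∩ R) ∖ P) = ((R ∩ Q) ∩ P') ∪ (R ∪ P).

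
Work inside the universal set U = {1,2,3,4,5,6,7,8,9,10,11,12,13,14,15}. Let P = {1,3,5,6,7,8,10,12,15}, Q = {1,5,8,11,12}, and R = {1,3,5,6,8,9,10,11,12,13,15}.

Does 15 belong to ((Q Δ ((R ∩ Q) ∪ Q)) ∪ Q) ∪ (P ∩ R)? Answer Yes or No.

15 ∈ R and 15 ∉ Q, so 15 ∉ R ∩ Q
15 ∉ (R ∩ Q) and 15 ∉ Q, so 15 ∉ (R ∩ Q) ∪ Q
15 ∉ Q and 15 ∉ ((R ∩ Q) ∪ Q), so 15 ∉ Q Δ ((R ∩ Q) ∪ Q)
15 ∉ (Q Δ ((R ∩ Q) ∪ Q)) and 15 ∉ Q, so 15 ∉ (Q Δ ((R ∩ Q) ∪ Q)) ∪ Q
15 ∈ P and 15 ∈ R, so 15 ∈ P ∩ R
15 ∉ ((Q Δ ((R ∩ Q) ∪ Q)) ∪ Q) and 15 ∈ (P ∩ R), so 15 ∈ ((Q Δ ((R ∩ Q) ∪ Q)) ∪ Q) ∪ (P ∩ R)

Yes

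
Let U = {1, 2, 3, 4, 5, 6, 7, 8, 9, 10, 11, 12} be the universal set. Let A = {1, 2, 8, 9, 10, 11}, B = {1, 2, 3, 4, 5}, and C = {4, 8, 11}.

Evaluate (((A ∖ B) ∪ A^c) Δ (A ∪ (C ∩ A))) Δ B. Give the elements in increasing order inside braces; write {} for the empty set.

A ∖ B = {8, 9, 10, 11}
A^c = {3, 4, 5, 6, 7, 12}
(A ∖ B) ∪ A^c = {3, 4, 5, 6, 7, 8, 9, 10, 11, 12}
C ∩ A = {8, 11}
A ∪ (C ∩ A) = {1, 2, 8, 9, 10, 11}
((A ∖ B) ∪ A^c) Δ (A ∪ (C ∩ A)) = {1, 2, 3, 4, 5, 6, 7, 12}
(((A ∖ B) ∪ A^c) Δ (A ∪ (C ∩ A))) Δ B = {6, 7, 12}

{6, 7, 12}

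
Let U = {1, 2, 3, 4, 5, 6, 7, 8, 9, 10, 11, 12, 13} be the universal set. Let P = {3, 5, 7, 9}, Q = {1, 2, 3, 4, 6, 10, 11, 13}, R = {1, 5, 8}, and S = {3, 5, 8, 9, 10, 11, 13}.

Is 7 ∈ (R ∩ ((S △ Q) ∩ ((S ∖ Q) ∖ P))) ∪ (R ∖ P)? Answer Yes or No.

No

7 ∉ S and 7 ∉ Q, so 7 ∉ S △ Q
7 ∉ S and 7 ∉ Q, so 7 ∉ S ∖ Q
7 ∉ (S ∖ Q) and 7 ∈ P, so 7 ∉ (S ∖ Q) ∖ P
7 ∉ (S △ Q) and 7 ∉ ((S ∖ Q) ∖ P), so 7 ∉ (S △ Q) ∩ ((S ∖ Q) ∖ P)
7 ∉ R and 7 ∉ ((S △ Q) ∩ ((S ∖ Q) ∖ P)), so 7 ∉ R ∩ ((S △ Q) ∩ ((S ∖ Q) ∖ P))
7 ∉ R and 7 ∈ P, so 7 ∉ R ∖ P
7 ∉ (R ∩ ((S △ Q) ∩ ((S ∖ Q) ∖ P))) and 7 ∉ (R ∖ P), so 7 ∉ (R ∩ ((S △ Q) ∩ ((S ∖ Q) ∖ P))) ∪ (R ∖ P)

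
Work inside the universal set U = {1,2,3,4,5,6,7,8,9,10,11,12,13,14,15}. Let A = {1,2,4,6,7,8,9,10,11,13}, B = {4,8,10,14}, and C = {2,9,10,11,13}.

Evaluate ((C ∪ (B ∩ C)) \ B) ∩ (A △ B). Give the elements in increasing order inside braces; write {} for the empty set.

B ∩ C = {10}
C ∪ (B ∩ C) = {2,9,10,11,13}
(C ∪ (B ∩ C)) \ B = {2,9,11,13}
A △ B = {1,2,6,7,9,11,13,14}
((C ∪ (B ∩ C)) \ B) ∩ (A △ B) = {2,9,11,13}

{2,9,11,13}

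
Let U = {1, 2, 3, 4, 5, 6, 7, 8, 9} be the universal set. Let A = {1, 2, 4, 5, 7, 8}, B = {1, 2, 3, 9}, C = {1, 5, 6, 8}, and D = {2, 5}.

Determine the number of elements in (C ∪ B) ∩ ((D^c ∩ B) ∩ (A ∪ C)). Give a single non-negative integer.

C ∪ B = {1, 2, 3, 5, 6, 8, 9}
D^c = {1, 3, 4, 6, 7, 8, 9}
D^c ∩ B = {1, 3, 9}
A ∪ C = {1, 2, 4, 5, 6, 7, 8}
(D^c ∩ B) ∩ (A ∪ C) = {1}
(C ∪ B) ∩ ((D^c ∩ B) ∩ (A ∪ C)) = {1}
|(C ∪ B) ∩ ((D^c ∩ B) ∩ (A ∪ C))| = 1

1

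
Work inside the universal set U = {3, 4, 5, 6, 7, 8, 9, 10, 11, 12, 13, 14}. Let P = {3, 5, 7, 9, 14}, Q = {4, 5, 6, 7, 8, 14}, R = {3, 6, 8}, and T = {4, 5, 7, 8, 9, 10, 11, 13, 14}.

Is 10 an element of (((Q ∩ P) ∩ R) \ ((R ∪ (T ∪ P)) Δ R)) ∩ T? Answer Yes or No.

10 ∉ Q and 10 ∉ P, so 10 ∉ Q ∩ P
10 ∉ (Q ∩ P) and 10 ∉ R, so 10 ∉ (Q ∩ P) ∩ R
10 ∈ T and 10 ∉ P, so 10 ∈ T ∪ P
10 ∉ R and 10 ∈ (T ∪ P), so 10 ∈ R ∪ (T ∪ P)
10 ∈ (R ∪ (T ∪ P)) and 10 ∉ R, so 10 ∈ (R ∪ (T ∪ P)) Δ R
10 ∉ ((Q ∩ P) ∩ R) and 10 ∈ ((R ∪ (T ∪ P)) Δ R), so 10 ∉ ((Q ∩ P) ∩ R) \ ((R ∪ (T ∪ P)) Δ R)
10 ∉ (((Q ∩ P) ∩ R) \ ((R ∪ (T ∪ P)) Δ R)) and 10 ∈ T, so 10 ∉ (((Q ∩ P) ∩ R) \ ((R ∪ (T ∪ P)) Δ R)) ∩ T

No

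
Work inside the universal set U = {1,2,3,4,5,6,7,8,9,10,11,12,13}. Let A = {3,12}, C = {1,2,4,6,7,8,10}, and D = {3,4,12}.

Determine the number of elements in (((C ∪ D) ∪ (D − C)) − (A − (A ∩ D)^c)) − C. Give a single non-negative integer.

0

C ∪ D = {1,2,3,4,6,7,8,10,12}
D − C = {3,12}
(C ∪ D) ∪ (D − C) = {1,2,3,4,6,7,8,10,12}
A ∩ D = {3,12}
(A ∩ D)^c = {1,2,4,5,6,7,8,9,10,11,13}
A − (A ∩ D)^c = {3,12}
((C ∪ D) ∪ (D − C)) − (A − (A ∩ D)^c) = {1,2,4,6,7,8,10}
(((C ∪ D) ∪ (D − C)) − (A − (A ∩ D)^c)) − C = {}
|(((C ∪ D) ∪ (D − C)) − (A − (A ∩ D)^c)) − C| = 0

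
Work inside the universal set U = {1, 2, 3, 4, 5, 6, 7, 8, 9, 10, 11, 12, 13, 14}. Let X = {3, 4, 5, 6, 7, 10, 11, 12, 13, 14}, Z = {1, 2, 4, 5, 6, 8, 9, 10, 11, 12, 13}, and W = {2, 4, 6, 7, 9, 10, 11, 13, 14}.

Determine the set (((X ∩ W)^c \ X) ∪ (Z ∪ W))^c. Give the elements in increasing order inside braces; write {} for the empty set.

{3}

X ∩ W = {4, 6, 7, 10, 11, 13, 14}
(X ∩ W)^c = {1, 2, 3, 5, 8, 9, 12}
(X ∩ W)^c \ X = {1, 2, 8, 9}
Z ∪ W = {1, 2, 4, 5, 6, 7, 8, 9, 10, 11, 12, 13, 14}
((X ∩ W)^c \ X) ∪ (Z ∪ W) = {1, 2, 4, 5, 6, 7, 8, 9, 10, 11, 12, 13, 14}
(((X ∩ W)^c \ X) ∪ (Z ∪ W))^c = {3}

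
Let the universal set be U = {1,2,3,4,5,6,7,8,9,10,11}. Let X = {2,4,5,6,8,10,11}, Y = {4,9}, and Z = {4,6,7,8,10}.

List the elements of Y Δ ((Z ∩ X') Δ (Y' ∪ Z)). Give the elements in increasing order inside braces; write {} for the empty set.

{1,2,3,5,6,8,9,10,11}

X' = {1,3,7,9}
Z ∩ X' = {7}
Y' = {1,2,3,5,6,7,8,10,11}
Y' ∪ Z = {1,2,3,4,5,6,7,8,10,11}
(Z ∩ X') Δ (Y' ∪ Z) = {1,2,3,4,5,6,8,10,11}
Y Δ ((Z ∩ X') Δ (Y' ∪ Z)) = {1,2,3,5,6,8,9,10,11}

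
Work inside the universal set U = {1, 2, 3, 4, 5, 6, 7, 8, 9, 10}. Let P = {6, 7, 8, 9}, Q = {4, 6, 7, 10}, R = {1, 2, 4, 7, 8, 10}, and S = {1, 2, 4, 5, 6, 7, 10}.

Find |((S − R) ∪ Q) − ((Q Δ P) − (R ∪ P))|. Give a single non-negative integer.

5

S − R = {5, 6}
(S − R) ∪ Q = {4, 5, 6, 7, 10}
Q Δ P = {4, 8, 9, 10}
R ∪ P = {1, 2, 4, 6, 7, 8, 9, 10}
(Q Δ P) − (R ∪ P) = {}
((S − R) ∪ Q) − ((Q Δ P) − (R ∪ P)) = {4, 5, 6, 7, 10}
|((S − R) ∪ Q) − ((Q Δ P) − (R ∪ P))| = 5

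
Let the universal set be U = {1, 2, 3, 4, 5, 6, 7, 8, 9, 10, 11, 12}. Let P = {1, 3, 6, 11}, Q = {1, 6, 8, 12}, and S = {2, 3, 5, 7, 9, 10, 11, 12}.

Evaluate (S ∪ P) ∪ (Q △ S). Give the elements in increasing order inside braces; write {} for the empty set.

S ∪ P = {1, 2, 3, 5, 6, 7, 9, 10, 11, 12}
Q △ S = {1, 2, 3, 5, 6, 7, 8, 9, 10, 11}
(S ∪ P) ∪ (Q △ S) = {1, 2, 3, 5, 6, 7, 8, 9, 10, 11, 12}

{1, 2, 3, 5, 6, 7, 8, 9, 10, 11, 12}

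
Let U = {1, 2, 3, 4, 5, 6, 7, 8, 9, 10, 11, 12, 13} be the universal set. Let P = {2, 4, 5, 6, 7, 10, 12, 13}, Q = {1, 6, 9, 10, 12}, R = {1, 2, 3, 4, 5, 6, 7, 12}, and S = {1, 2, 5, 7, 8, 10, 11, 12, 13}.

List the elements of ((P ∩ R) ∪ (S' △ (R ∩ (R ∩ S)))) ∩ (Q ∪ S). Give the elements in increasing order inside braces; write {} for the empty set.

{1, 2, 5, 6, 7, 9, 12}

P ∩ R = {2, 4, 5, 6, 7, 12}
S' = {3, 4, 6, 9}
R ∩ S = {1, 2, 5, 7, 12}
R ∩ (R ∩ S) = {1, 2, 5, 7, 12}
S' △ (R ∩ (R ∩ S)) = {1, 2, 3, 4, 5, 6, 7, 9, 12}
(P ∩ R) ∪ (S' △ (R ∩ (R ∩ S))) = {1, 2, 3, 4, 5, 6, 7, 9, 12}
Q ∪ S = {1, 2, 5, 6, 7, 8, 9, 10, 11, 12, 13}
((P ∩ R) ∪ (S' △ (R ∩ (R ∩ S)))) ∩ (Q ∪ S) = {1, 2, 5, 6, 7, 9, 12}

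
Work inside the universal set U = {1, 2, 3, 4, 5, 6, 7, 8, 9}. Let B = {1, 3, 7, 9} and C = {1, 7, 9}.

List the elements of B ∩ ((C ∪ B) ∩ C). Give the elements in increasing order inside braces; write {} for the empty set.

{1, 7, 9}

C ∪ B = {1, 3, 7, 9}
(C ∪ B) ∩ C = {1, 7, 9}
B ∩ ((C ∪ B) ∩ C) = {1, 7, 9}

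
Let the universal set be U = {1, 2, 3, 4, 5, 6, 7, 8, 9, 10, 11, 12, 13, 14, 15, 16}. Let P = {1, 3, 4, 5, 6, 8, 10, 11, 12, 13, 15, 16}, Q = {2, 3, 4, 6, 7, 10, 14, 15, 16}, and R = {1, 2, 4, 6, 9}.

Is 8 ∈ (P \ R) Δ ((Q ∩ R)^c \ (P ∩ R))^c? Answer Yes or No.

8 ∈ P and 8 ∉ R, so 8 ∈ P \ R
8 ∉ Q and 8 ∉ R, so 8 ∉ Q ∩ R
8 ∈ (Q ∩ R)^c since 8 ∉ (Q ∩ R)
8 ∈ P and 8 ∉ R, so 8 ∉ P ∩ R
8 ∈ (Q ∩ R)^c and 8 ∉ (P ∩ R), so 8 ∈ (Q ∩ R)^c \ (P ∩ R)
8 ∉ ((Q ∩ R)^c \ (P ∩ R))^c since 8 ∈ ((Q ∩ R)^c \ (P ∩ R))
8 ∈ (P \ R) and 8 ∉ ((Q ∩ R)^c \ (P ∩ R))^c, so 8 ∈ (P \ R) Δ ((Q ∩ R)^c \ (P ∩ R))^c

Yes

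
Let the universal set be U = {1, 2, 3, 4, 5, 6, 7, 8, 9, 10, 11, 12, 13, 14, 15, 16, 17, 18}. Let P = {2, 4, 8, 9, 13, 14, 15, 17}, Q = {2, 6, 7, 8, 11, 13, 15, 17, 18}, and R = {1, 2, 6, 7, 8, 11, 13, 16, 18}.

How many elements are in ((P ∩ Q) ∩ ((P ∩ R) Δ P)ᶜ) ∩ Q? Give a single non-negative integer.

P ∩ Q = {2, 8, 13, 15, 17}
P ∩ R = {2, 8, 13}
(P ∩ R) Δ P = {4, 9, 14, 15, 17}
((P ∩ R) Δ P)ᶜ = {1, 2, 3, 5, 6, 7, 8, 10, 11, 12, 13, 16, 18}
(P ∩ Q) ∩ ((P ∩ R) Δ P)ᶜ = {2, 8, 13}
((P ∩ Q) ∩ ((P ∩ R) Δ P)ᶜ) ∩ Q = {2, 8, 13}
|((P ∩ Q) ∩ ((P ∩ R) Δ P)ᶜ) ∩ Q| = 3

3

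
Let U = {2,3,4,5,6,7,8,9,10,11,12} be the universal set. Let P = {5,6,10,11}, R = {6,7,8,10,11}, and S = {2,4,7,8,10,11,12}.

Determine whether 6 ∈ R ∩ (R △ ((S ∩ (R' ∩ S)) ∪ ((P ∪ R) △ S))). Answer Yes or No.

6 ∈ R, so 6 ∉ R'
6 ∉ R' and 6 ∉ S, so 6 ∉ R' ∩ S
6 ∉ S and 6 ∉ (R' ∩ S), so 6 ∉ S ∩ (R' ∩ S)
6 ∈ P and 6 ∈ R, so 6 ∈ P ∪ R
6 ∈ (P ∪ R) and 6 ∉ S, so 6 ∈ (P ∪ R) △ S
6 ∉ (S ∩ (R' ∩ S)) and 6 ∈ ((P ∪ R) △ S), so 6 ∈ (S ∩ (R' ∩ S)) ∪ ((P ∪ R) △ S)
6 ∈ R and 6 ∈ ((S ∩ (R' ∩ S)) ∪ ((P ∪ R) △ S)), so 6 ∉ R △ ((S ∩ (R' ∩ S)) ∪ ((P ∪ R) △ S))
6 ∈ R and 6 ∉ (R △ ((S ∩ (R' ∩ S)) ∪ ((P ∪ R) △ S))), so 6 ∉ R ∩ (R △ ((S ∩ (R' ∩ S)) ∪ ((P ∪ R) △ S)))

No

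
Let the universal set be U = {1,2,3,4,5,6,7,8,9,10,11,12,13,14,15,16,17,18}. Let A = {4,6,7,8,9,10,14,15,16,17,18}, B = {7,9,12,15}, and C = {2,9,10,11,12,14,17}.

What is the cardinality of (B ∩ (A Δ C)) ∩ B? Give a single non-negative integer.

A Δ C = {2,4,6,7,8,11,12,15,16,18}
B ∩ (A Δ C) = {7,12,15}
(B ∩ (A Δ C)) ∩ B = {7,12,15}
|(B ∩ (A Δ C)) ∩ B| = 3

3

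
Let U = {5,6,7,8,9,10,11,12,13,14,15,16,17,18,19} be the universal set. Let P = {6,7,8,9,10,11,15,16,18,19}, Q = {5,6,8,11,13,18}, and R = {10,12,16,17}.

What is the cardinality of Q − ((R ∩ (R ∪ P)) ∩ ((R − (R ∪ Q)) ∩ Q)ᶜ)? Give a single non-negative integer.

R ∪ P = {6,7,8,9,10,11,12,15,16,17,18,19}
R ∩ (R ∪ P) = {10,12,16,17}
R ∪ Q = {5,6,8,10,11,12,13,16,17,18}
R − (R ∪ Q) = {}
(R − (R ∪ Q)) ∩ Q = {}
((R − (R ∪ Q)) ∩ Q)ᶜ = {5,6,7,8,9,10,11,12,13,14,15,16,17,18,19}
(R ∩ (R ∪ P)) ∩ ((R − (R ∪ Q)) ∩ Q)ᶜ = {10,12,16,17}
Q − ((R ∩ (R ∪ P)) ∩ ((R − (R ∪ Q)) ∩ Q)ᶜ) = {5,6,8,11,13,18}
|Q − ((R ∩ (R ∪ P)) ∩ ((R − (R ∪ Q)) ∩ Q)ᶜ)| = 6

6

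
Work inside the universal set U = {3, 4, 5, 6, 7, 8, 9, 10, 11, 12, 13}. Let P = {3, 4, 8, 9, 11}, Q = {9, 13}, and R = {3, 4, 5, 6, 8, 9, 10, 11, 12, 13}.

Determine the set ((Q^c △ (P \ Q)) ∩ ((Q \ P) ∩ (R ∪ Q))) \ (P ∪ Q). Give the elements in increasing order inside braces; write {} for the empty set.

Q^c = {3, 4, 5, 6, 7, 8, 10, 11, 12}
P \ Q = {3, 4, 8, 11}
Q^c △ (P \ Q) = {5, 6, 7, 10, 12}
Q \ P = {13}
R ∪ Q = {3, 4, 5, 6, 8, 9, 10, 11, 12, 13}
(Q \ P) ∩ (R ∪ Q) = {13}
(Q^c △ (P \ Q)) ∩ ((Q \ P) ∩ (R ∪ Q)) = {}
P ∪ Q = {3, 4, 8, 9, 11, 13}
((Q^c △ (P \ Q)) ∩ ((Q \ P) ∩ (R ∪ Q))) \ (P ∪ Q) = {}

{}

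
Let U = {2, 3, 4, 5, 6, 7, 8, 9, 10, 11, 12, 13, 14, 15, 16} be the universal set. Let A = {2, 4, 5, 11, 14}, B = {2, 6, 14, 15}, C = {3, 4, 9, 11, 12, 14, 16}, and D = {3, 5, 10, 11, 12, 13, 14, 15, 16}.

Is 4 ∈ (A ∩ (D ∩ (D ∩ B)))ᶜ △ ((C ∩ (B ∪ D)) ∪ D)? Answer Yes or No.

4 ∉ D and 4 ∉ B, so 4 ∉ D ∩ B
4 ∉ D and 4 ∉ (D ∩ B), so 4 ∉ D ∩ (D ∩ B)
4 ∈ A and 4 ∉ (D ∩ (D ∩ B)), so 4 ∉ A ∩ (D ∩ (D ∩ B))
4 ∈ (A ∩ (D ∩ (D ∩ B)))ᶜ since 4 ∉ (A ∩ (D ∩ (D ∩ B)))
4 ∉ B and 4 ∉ D, so 4 ∉ B ∪ D
4 ∈ C and 4 ∉ (B ∪ D), so 4 ∉ C ∩ (B ∪ D)
4 ∉ (C ∩ (B ∪ D)) and 4 ∉ D, so 4 ∉ (C ∩ (B ∪ D)) ∪ D
4 ∈ (A ∩ (D ∩ (D ∩ B)))ᶜ and 4 ∉ ((C ∩ (B ∪ D)) ∪ D), so 4 ∈ (A ∩ (D ∩ (D ∩ B)))ᶜ △ ((C ∩ (B ∪ D)) ∪ D)

Yes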